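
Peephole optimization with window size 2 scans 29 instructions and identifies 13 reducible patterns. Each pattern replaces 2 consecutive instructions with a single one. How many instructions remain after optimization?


Each match removes 1 instructions.
Total removed = 13 * 1 = 13
Remaining = 29 - 13 = 16

16


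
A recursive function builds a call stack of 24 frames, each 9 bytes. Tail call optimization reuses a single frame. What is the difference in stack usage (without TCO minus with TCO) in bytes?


Without TCO: 24 * 9 = 216 bytes
With TCO: reuse 1 frame = 9 bytes
Savings = 216 - 9 = 207

207


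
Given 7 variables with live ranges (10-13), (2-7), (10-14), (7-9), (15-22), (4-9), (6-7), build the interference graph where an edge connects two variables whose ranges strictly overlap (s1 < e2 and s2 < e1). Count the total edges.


Check all pairs for overlapping intervals.
Two intervals (s1,e1) and (s2,e2) overlap if s1 < e2 and s2 < e1.
v0 (10-13) vs v1..v6: overlaps v2 -> 1
v1 (2-7) vs v2..v6: overlaps v5, v6 -> 2
v2 (10-14) vs v3..v6: overlaps none -> 0
v3 (7-9) vs v4..v6: overlaps v5 -> 1
v4 (15-22) vs v5..v6: overlaps none -> 0
v5 (4-9) vs v6: overlaps v6 -> 1
Total overlapping pairs = 1 + 2 + 0 + 1 + 0 + 1 = 5

5


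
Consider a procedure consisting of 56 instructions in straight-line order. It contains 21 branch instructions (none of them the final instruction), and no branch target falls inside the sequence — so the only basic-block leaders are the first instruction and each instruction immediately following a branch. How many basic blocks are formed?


With no in-sequence branch targets, the leaders are the first instruction plus the instruction after each branch.
Number of basic blocks = branches + 1
= 21 + 1 = 22

22


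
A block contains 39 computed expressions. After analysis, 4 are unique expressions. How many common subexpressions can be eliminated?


CSE count = total expressions - unique expressions
= 39 - 4 = 35

35


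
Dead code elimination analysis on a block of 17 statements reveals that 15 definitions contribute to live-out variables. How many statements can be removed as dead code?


Dead code = total statements - live definitions
= 17 - 15 = 2

2


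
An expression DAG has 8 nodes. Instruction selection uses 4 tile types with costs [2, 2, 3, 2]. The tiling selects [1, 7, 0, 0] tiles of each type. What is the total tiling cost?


Total cost = sum(count_i * cost_i)
= 1*2 + 7*2 + 0*3 + 0*2
= 16

16


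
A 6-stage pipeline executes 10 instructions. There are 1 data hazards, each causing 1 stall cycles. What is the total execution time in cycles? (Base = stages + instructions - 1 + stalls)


Base cycles = 6 + 10 - 1 = 15
Total stalls = 1 * 1 = 1
Total = 15 + 1 = 16

16


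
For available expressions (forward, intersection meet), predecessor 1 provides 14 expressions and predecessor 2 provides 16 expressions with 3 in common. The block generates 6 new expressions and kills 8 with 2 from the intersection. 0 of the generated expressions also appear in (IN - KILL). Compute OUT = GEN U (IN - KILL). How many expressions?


IN = intersection of predecessors = 3
IN - KILL = 3 - 2 = 1
|OUT| = |GEN| + |IN - KILL| - |GEN ∩ (IN - KILL)| = 6 + 1 - 0 = 7

7


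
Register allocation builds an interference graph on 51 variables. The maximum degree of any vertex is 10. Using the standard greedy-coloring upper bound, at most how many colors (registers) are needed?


Greedy coloring never needs more than (max_degree + 1) colors: when coloring a vertex, at most max_degree neighbors are already colored.
Upper bound = 10 + 1 = 11

11


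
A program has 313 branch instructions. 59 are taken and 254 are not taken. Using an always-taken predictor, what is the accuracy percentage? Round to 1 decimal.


Predictor: always-taken
Correct predictions = 59
Accuracy = 59 / 313 * 100 = 18.8%

18.8


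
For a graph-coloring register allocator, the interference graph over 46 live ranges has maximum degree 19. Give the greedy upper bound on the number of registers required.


Greedy coloring never needs more than (max_degree + 1) colors: when coloring a vertex, at most max_degree neighbors are already colored.
Upper bound = 19 + 1 = 20

20


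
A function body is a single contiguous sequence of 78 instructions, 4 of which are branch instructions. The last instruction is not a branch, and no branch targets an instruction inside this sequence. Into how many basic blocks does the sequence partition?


With no in-sequence branch targets, the leaders are the first instruction plus the instruction after each branch.
Number of basic blocks = branches + 1
= 4 + 1 = 5

5


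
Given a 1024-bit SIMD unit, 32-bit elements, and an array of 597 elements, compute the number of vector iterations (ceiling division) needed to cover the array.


Width = 1024 / 32 = 32 elements per vector op
Iterations = ceil(597 / 32) = 19

19


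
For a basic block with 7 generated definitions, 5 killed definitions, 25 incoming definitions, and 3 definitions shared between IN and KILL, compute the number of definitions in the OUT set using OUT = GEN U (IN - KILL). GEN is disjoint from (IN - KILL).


IN - KILL: 25 - 3 = 22 surviving definitions
OUT = GEN + surviving = 7 + 22 = 29

29


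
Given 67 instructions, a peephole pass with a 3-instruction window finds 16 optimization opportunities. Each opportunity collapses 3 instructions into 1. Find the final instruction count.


Each match removes 2 instructions.
Total removed = 16 * 2 = 32
Remaining = 67 - 32 = 35

35


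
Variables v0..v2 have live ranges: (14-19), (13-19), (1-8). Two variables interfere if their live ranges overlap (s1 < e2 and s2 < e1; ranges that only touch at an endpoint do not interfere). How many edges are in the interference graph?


Check all pairs for overlapping intervals.
Two intervals (s1,e1) and (s2,e2) overlap if s1 < e2 and s2 < e1.
v0 (14-19) vs v1..v2: overlaps v1 -> 1
v1 (13-19) vs v2: overlaps none -> 0
Total overlapping pairs = 1 + 0 = 1

1


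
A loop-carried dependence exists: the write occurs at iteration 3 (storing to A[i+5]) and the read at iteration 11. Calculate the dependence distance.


Distance = read iteration - write iteration
= 11 - 3 = 8

8


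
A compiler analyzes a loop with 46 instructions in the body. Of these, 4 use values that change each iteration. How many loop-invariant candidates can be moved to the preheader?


Invariant candidates = total - loop-dependent
= 46 - 4 = 42

42


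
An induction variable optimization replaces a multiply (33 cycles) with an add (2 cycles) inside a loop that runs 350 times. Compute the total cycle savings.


Per-iteration saving = 33 - 2 = 31
Total saved = 350 * 31 = 10850

10850


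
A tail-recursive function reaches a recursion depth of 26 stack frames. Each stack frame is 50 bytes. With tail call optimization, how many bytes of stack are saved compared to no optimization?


Without TCO: 26 * 50 = 1300 bytes
With TCO: reuse 1 frame = 50 bytes
Savings = 1300 - 50 = 1250

1250


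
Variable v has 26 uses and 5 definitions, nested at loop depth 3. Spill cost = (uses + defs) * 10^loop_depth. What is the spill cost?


uses + defs = 26 + 5 = 31
10^3 = 1000
Spill cost = 31 * 1000 = 31000

31000


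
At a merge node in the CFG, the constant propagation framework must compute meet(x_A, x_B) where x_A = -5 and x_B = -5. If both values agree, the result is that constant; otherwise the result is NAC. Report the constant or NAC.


Meet operation: if both paths give the same constant, result is that constant; if they differ, result is NAC (not-a-constant).
Path A: -5, Path B: -5 -> equal
Result: constant -> -5

-5


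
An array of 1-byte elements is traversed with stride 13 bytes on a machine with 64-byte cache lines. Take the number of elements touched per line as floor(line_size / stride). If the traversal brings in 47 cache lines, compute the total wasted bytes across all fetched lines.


Elements per line = floor(64 / 13) = 4
Bytes used per line = 4 * 1 = 4
Wasted per line = 64 - 4 = 60
Total wasted = 60 * 47 = 2820

2820


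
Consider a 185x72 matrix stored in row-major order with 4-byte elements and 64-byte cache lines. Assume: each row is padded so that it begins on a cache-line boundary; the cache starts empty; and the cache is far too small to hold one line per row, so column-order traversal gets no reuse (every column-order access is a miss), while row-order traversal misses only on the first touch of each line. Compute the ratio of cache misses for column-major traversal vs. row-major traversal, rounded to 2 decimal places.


Each row occupies 72 * 4 = 288 bytes and starts on a line boundary, so it spans ceil(288 / 64) = 5 cache lines.
Row-major traversal misses (one per line touched): 185 * ceil(72 * 4 / 64) = 925
Column-major traversal misses (no reuse, every access misses): 185 * 72 = 13320
Ratio = 13320 / 925 = 14.4

14.4


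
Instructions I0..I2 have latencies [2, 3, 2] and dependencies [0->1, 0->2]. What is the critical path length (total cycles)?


Compute longest path through dependency graph: dist(Ik) = max over predecessors of dist + latency(Ik).
dist(I0) = latency 2 = 2
dist(I1) = dist(I0) + 3 = 2 + 3 = 5
dist(I2) = dist(I0) + 2 = 2 + 2 = 4
Critical path = max dist = 5

5


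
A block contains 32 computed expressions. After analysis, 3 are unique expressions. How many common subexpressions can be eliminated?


CSE count = total expressions - unique expressions
= 32 - 3 = 29

29


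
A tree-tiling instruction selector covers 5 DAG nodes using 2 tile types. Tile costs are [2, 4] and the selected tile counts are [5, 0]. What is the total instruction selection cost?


Total cost = sum(count_i * cost_i)
= 5*2 + 0*4
= 10

10


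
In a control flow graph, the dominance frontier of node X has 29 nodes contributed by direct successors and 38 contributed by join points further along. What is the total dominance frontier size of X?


DF(X) = direct successor contributions + join point contributions
= 29 + 38 = 67

67


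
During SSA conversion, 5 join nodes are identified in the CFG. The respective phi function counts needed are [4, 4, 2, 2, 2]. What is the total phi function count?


Total phi functions = sum of phi functions at each join node
= 4 + 4 + 2 + 2 + 2 = 14

14


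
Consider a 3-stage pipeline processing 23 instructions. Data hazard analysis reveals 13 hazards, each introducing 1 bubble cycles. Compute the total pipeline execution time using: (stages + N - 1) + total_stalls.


Base cycles = 3 + 23 - 1 = 25
Total stalls = 13 * 1 = 13
Total = 25 + 13 = 38

38


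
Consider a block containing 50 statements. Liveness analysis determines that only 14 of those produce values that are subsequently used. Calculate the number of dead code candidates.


Dead code = total statements - live definitions
= 50 - 14 = 36

36


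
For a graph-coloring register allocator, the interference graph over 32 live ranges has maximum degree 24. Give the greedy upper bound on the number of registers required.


Greedy coloring never needs more than (max_degree + 1) colors: when coloring a vertex, at most max_degree neighbors are already colored.
Upper bound = 24 + 1 = 25

25


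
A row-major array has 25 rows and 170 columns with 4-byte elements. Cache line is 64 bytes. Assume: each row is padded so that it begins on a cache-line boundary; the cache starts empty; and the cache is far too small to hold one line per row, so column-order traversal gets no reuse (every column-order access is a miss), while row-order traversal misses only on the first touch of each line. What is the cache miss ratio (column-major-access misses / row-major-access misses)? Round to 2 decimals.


Each row occupies 170 * 4 = 680 bytes and starts on a line boundary, so it spans ceil(680 / 64) = 11 cache lines.
Row-major traversal misses (one per line touched): 25 * ceil(170 * 4 / 64) = 275
Column-major traversal misses (no reuse, every access misses): 25 * 170 = 4250
Ratio = 4250 / 275 = 15.45

15.45


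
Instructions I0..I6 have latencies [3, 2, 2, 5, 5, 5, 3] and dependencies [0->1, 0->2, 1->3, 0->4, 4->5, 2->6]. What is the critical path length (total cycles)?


Compute longest path through dependency graph: dist(Ik) = max over predecessors of dist + latency(Ik).
dist(I0) = latency 3 = 3
dist(I1) = dist(I0) + 2 = 3 + 2 = 5
dist(I2) = dist(I0) + 2 = 3 + 2 = 5
dist(I3) = dist(I1) + 5 = 5 + 5 = 10
dist(I4) = dist(I0) + 5 = 3 + 5 = 8
dist(I5) = dist(I4) + 5 = 8 + 5 = 13
dist(I6) = dist(I2) + 3 = 5 + 3 = 8
Critical path = max dist = 13

13


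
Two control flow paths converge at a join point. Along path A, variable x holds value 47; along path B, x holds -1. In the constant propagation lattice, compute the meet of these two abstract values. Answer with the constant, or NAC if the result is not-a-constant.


Meet operation: if both paths give the same constant, result is that constant; if they differ, result is NAC (not-a-constant).
Path A: 47, Path B: -1 -> differ
Result: not-a-constant -> NAC

NAC


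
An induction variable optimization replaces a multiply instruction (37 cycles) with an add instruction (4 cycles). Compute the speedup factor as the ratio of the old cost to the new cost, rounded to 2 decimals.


Ratio = mult_cost / add_cost = 37 / 4 = 9.25

9.25


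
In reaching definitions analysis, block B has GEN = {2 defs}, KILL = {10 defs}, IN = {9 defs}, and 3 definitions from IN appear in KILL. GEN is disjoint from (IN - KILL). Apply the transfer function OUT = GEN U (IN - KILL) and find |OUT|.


IN - KILL: 9 - 3 = 6 surviving definitions
OUT = GEN + surviving = 2 + 6 = 8

8


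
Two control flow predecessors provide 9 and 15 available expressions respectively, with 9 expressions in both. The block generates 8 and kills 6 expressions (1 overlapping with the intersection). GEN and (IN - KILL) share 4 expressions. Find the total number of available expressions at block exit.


IN = intersection of predecessors = 9
IN - KILL = 9 - 1 = 8
|OUT| = |GEN| + |IN - KILL| - |GEN ∩ (IN - KILL)| = 8 + 8 - 4 = 12

12


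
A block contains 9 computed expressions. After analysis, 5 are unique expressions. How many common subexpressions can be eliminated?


CSE count = total expressions - unique expressions
= 9 - 5 = 4

4


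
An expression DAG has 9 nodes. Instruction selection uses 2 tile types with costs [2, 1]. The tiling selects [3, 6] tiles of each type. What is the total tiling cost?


Total cost = sum(count_i * cost_i)
= 3*2 + 6*1
= 12

12


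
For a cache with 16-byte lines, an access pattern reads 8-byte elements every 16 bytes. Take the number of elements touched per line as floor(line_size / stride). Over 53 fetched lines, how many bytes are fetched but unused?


Elements per line = floor(16 / 16) = 1
Bytes used per line = 1 * 8 = 8
Wasted per line = 16 - 8 = 8
Total wasted = 8 * 53 = 424

424


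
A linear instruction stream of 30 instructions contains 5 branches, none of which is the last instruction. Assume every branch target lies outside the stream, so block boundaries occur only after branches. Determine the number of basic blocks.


With no in-sequence branch targets, the leaders are the first instruction plus the instruction after each branch.
Number of basic blocks = branches + 1
= 5 + 1 = 6

6


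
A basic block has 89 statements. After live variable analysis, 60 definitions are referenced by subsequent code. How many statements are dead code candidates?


Dead code = total statements - live definitions
= 89 - 60 = 29

29


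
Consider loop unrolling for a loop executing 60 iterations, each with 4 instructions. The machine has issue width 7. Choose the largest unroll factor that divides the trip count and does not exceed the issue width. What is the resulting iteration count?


Largest divisor of 60 <= 7 is 6
New iterations = 60 / 6 = 10

10


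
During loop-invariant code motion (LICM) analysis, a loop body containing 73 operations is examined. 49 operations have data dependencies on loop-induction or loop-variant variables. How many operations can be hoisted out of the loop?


Invariant candidates = total - loop-dependent
= 73 - 49 = 24

24


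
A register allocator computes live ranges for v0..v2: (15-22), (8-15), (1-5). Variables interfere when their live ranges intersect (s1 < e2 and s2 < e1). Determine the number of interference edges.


Check all pairs for overlapping intervals.
Two intervals (s1,e1) and (s2,e2) overlap if s1 < e2 and s2 < e1.
v0 (15-22) vs v1..v2: overlaps none -> 0
v1 (8-15) vs v2: overlaps none -> 0
Total overlapping pairs = 0 + 0 = 0

0


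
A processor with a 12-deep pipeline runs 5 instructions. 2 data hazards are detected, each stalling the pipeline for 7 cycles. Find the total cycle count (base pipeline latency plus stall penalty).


Base cycles = 12 + 5 - 1 = 16
Total stalls = 2 * 7 = 14
Total = 16 + 14 = 30

30


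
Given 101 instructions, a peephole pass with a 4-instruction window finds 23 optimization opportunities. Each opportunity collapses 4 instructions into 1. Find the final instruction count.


Each match removes 3 instructions.
Total removed = 23 * 3 = 69
Remaining = 101 - 69 = 32

32


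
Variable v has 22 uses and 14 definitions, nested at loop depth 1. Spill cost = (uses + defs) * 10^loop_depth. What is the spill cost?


uses + defs = 22 + 14 = 36
10^1 = 10
Spill cost = 36 * 10 = 360

360


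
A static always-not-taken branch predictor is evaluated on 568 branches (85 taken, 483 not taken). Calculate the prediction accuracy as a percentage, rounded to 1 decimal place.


Predictor: always-not-taken
Correct predictions = 483
Accuracy = 483 / 568 * 100 = 85.0%

85.0


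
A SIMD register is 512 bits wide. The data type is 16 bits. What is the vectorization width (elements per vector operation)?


Width = SIMD bits / data type bits
= 512 / 16 = 32

32


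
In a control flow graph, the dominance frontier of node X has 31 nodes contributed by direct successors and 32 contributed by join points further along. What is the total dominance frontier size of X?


DF(X) = direct successor contributions + join point contributions
= 31 + 32 = 63

63


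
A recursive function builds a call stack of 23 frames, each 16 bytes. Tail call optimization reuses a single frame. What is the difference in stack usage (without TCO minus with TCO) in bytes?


Without TCO: 23 * 16 = 368 bytes
With TCO: reuse 1 frame = 16 bytes
Savings = 368 - 16 = 352

352


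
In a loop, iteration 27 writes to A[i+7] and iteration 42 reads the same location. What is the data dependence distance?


Distance = read iteration - write iteration
= 42 - 27 = 15

15


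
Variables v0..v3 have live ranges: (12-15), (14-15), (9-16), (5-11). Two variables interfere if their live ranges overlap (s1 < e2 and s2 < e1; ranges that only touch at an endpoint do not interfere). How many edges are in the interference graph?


Check all pairs for overlapping intervals.
Two intervals (s1,e1) and (s2,e2) overlap if s1 < e2 and s2 < e1.
v0 (12-15) vs v1..v3: overlaps v1, v2 -> 2
v1 (14-15) vs v2..v3: overlaps v2 -> 1
v2 (9-16) vs v3: overlaps v3 -> 1
Total overlapping pairs = 2 + 1 + 1 = 4

4


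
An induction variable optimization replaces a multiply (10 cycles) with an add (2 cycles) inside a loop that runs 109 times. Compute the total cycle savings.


Per-iteration saving = 10 - 2 = 8
Total saved = 109 * 8 = 872

872


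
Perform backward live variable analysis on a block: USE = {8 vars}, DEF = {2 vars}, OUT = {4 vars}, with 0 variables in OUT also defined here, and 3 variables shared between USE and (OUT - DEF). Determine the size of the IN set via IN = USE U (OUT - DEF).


OUT - DEF: 4 - 0 = 4
|IN| = |USE| + |OUT - DEF| - |USE ∩ (OUT - DEF)| = 8 + 4 - 3 = 9

9


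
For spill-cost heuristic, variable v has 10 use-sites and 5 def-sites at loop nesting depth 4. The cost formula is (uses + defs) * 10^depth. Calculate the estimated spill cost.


uses + defs = 10 + 5 = 15
10^4 = 10000
Spill cost = 15 * 10000 = 150000

150000


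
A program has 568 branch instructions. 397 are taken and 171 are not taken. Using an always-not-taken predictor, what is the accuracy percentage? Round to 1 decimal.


Predictor: always-not-taken
Correct predictions = 171
Accuracy = 171 / 568 * 100 = 30.1%

30.1


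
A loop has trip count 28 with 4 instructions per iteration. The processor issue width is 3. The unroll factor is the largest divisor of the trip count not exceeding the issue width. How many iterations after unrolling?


Largest divisor of 28 <= 3 is 2
New iterations = 28 / 2 = 14

14


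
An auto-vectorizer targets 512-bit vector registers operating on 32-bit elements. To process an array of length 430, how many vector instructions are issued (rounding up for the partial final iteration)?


Width = 512 / 32 = 16 elements per vector op
Iterations = ceil(430 / 16) = 27

27


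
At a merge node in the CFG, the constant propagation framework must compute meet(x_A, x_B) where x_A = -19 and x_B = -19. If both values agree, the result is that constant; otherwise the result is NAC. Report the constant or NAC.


Meet operation: if both paths give the same constant, result is that constant; if they differ, result is NAC (not-a-constant).
Path A: -19, Path B: -19 -> equal
Result: constant -> -19

-19


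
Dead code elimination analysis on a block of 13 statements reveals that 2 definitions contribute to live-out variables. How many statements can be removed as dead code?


Dead code = total statements - live definitions
= 13 - 2 = 11

11


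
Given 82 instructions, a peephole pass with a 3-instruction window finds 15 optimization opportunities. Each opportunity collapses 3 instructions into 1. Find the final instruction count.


Each match removes 2 instructions.
Total removed = 15 * 2 = 30
Remaining = 82 - 30 = 52

52


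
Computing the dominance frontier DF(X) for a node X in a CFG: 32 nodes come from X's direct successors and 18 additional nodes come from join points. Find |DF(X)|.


DF(X) = direct successor contributions + join point contributions
= 32 + 18 = 50

50


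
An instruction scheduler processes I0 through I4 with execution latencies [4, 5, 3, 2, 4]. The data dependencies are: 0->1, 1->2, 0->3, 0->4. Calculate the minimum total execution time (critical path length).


Compute longest path through dependency graph: dist(Ik) = max over predecessors of dist + latency(Ik).
dist(I0) = latency 4 = 4
dist(I1) = dist(I0) + 5 = 4 + 5 = 9
dist(I2) = dist(I1) + 3 = 9 + 3 = 12
dist(I3) = dist(I0) + 2 = 4 + 2 = 6
dist(I4) = dist(I0) + 4 = 4 + 4 = 8
Critical path = max dist = 12

12


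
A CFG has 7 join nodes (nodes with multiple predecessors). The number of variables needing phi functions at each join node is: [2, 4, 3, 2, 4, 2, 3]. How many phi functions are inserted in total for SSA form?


Total phi functions = sum of phi functions at each join node
= 2 + 4 + 3 + 2 + 4 + 2 + 3 = 20

20


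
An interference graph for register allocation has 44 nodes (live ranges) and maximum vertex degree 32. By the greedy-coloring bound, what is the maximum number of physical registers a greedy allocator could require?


Greedy coloring never needs more than (max_degree + 1) colors: when coloring a vertex, at most max_degree neighbors are already colored.
Upper bound = 32 + 1 = 33

33


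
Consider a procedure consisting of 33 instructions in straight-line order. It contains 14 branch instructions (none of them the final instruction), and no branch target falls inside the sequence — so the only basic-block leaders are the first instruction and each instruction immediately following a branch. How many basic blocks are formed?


With no in-sequence branch targets, the leaders are the first instruction plus the instruction after each branch.
Number of basic blocks = branches + 1
= 14 + 1 = 15

15


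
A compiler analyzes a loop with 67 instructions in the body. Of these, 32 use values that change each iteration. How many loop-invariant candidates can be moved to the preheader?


Invariant candidates = total - loop-dependent
= 67 - 32 = 35

35


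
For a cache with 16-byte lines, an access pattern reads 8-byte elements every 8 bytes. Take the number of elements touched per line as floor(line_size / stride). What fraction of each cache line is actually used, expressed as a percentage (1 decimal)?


Elements per cache line = floor(16 / 8) = 2
Bytes used = 2 * 8 = 16
Utilization = 16 / 16 * 100 = 100.0%

100.0


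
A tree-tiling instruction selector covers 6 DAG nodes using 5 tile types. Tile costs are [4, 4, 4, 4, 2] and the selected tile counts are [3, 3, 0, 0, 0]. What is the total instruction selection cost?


Total cost = sum(count_i * cost_i)
= 3*4 + 3*4 + 0*4 + 0*4 + 0*2
= 24

24


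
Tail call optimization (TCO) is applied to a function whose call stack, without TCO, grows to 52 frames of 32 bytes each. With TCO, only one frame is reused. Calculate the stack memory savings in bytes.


Without TCO: 52 * 32 = 1664 bytes
With TCO: reuse 1 frame = 32 bytes
Savings = 1664 - 32 = 1632

1632


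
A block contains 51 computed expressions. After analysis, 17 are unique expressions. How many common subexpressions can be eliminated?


CSE count = total expressions - unique expressions
= 51 - 17 = 34

34


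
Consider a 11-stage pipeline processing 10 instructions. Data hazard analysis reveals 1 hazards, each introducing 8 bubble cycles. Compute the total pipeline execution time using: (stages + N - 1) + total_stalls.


Base cycles = 11 + 10 - 1 = 20
Total stalls = 1 * 8 = 8
Total = 20 + 8 = 28

28


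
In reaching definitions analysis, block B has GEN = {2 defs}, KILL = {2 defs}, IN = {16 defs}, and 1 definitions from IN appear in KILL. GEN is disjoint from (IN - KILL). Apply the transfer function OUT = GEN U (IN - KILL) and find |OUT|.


IN - KILL: 16 - 1 = 15 surviving definitions
OUT = GEN + surviving = 2 + 15 = 17

17


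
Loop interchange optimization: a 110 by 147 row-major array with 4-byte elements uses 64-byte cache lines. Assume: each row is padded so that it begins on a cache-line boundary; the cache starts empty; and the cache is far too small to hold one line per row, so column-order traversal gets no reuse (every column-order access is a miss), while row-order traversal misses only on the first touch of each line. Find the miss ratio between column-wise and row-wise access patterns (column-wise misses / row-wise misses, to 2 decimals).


Each row occupies 147 * 4 = 588 bytes and starts on a line boundary, so it spans ceil(588 / 64) = 10 cache lines.
Row-major traversal misses (one per line touched): 110 * ceil(147 * 4 / 64) = 1100
Column-major traversal misses (no reuse, every access misses): 110 * 147 = 16170
Ratio = 16170 / 1100 = 14.7

14.7


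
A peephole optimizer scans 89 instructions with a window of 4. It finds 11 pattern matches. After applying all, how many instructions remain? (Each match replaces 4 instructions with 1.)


Each match removes 3 instructions.
Total removed = 11 * 3 = 33
Remaining = 89 - 33 = 56

56


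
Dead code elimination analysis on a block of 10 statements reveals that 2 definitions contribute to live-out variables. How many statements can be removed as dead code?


Dead code = total statements - live definitions
= 10 - 2 = 8

8


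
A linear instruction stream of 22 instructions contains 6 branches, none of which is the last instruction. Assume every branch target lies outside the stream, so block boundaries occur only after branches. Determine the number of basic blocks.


With no in-sequence branch targets, the leaders are the first instruction plus the instruction after each branch.
Number of basic blocks = branches + 1
= 6 + 1 = 7

7


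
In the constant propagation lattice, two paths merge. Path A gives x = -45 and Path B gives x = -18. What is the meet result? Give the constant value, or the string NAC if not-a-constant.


Meet operation: if both paths give the same constant, result is that constant; if they differ, result is NAC (not-a-constant).
Path A: -45, Path B: -18 -> differ
Result: not-a-constant -> NAC

NAC


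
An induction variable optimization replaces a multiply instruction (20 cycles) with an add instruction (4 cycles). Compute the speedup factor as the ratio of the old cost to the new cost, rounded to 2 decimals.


Ratio = mult_cost / add_cost = 20 / 4 = 5.0

5.0


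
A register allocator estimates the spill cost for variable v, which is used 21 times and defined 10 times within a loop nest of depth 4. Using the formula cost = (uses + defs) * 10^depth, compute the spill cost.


uses + defs = 21 + 10 = 31
10^4 = 10000
Spill cost = 31 * 10000 = 310000

310000


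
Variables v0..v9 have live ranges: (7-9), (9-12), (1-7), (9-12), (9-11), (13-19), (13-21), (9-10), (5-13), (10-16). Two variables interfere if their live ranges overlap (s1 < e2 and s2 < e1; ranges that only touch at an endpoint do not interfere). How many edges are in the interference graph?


Check all pairs for overlapping intervals.
Two intervals (s1,e1) and (s2,e2) overlap if s1 < e2 and s2 < e1.
v0 (7-9) vs v1..v9: overlaps v8 -> 1
v1 (9-12) vs v2..v9: overlaps v3, v4, v7, v8, v9 -> 5
v2 (1-7) vs v3..v9: overlaps v8 -> 1
v3 (9-12) vs v4..v9: overlaps v4, v7, v8, v9 -> 4
v4 (9-11) vs v5..v9: overlaps v7, v8, v9 -> 3
v5 (13-19) vs v6..v9: overlaps v6, v9 -> 2
v6 (13-21) vs v7..v9: overlaps v9 -> 1
v7 (9-10) vs v8..v9: overlaps v8 -> 1
v8 (5-13) vs v9: overlaps v9 -> 1
Total overlapping pairs = 1 + 5 + 1 + 4 + 3 + 2 + 1 + 1 + 1 = 19

19


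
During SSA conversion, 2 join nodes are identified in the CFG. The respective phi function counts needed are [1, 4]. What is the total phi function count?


Total phi functions = sum of phi functions at each join node
= 1 + 4 = 5

5


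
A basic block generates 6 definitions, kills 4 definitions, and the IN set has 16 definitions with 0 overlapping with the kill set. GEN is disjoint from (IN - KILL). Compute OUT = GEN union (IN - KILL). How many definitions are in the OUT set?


IN - KILL: 16 - 0 = 16 surviving definitions
OUT = GEN + surviving = 6 + 16 = 22

22


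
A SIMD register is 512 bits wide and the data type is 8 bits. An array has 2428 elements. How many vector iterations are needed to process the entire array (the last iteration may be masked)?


Width = 512 / 8 = 64 elements per vector op
Iterations = ceil(2428 / 64) = 38

38


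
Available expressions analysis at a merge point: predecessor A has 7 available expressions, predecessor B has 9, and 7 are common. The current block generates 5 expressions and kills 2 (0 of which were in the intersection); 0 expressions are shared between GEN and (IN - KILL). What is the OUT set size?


IN = intersection of predecessors = 7
IN - KILL = 7 - 0 = 7
|OUT| = |GEN| + |IN - KILL| - |GEN ∩ (IN - KILL)| = 5 + 7 - 0 = 12

12


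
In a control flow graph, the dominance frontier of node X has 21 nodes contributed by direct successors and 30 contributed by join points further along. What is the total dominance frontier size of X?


DF(X) = direct successor contributions + join point contributions
= 21 + 30 = 51

51


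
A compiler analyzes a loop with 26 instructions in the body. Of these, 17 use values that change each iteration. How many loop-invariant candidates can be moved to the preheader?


Invariant candidates = total - loop-dependent
= 26 - 17 = 9

9


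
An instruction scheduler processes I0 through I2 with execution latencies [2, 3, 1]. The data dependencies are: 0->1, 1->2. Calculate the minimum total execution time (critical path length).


Compute longest path through dependency graph: dist(Ik) = max over predecessors of dist + latency(Ik).
dist(I0) = latency 2 = 2
dist(I1) = dist(I0) + 3 = 2 + 3 = 5
dist(I2) = dist(I1) + 1 = 5 + 1 = 6
Critical path = max dist = 6

6


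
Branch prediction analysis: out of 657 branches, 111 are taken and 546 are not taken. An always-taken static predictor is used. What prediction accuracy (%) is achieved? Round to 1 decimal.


Predictor: always-taken
Correct predictions = 111
Accuracy = 111 / 657 * 100 = 16.9%

16.9


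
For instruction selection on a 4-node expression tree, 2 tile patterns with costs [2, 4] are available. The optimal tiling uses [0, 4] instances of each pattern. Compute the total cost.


Total cost = sum(count_i * cost_i)
= 0*2 + 4*4
= 16

16


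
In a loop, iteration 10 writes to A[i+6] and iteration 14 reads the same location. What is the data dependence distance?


Distance = read iteration - write iteration
= 14 - 10 = 4

4


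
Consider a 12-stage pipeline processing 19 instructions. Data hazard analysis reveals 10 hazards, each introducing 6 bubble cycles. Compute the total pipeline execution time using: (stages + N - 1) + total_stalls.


Base cycles = 12 + 19 - 1 = 30
Total stalls = 10 * 6 = 60
Total = 30 + 60 = 90

90


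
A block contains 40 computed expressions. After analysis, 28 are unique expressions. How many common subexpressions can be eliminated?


CSE count = total expressions - unique expressions
= 40 - 28 = 12

12


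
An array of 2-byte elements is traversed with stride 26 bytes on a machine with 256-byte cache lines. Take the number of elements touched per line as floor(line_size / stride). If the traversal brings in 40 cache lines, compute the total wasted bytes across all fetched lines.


Elements per line = floor(256 / 26) = 9
Bytes used per line = 9 * 2 = 18
Wasted per line = 256 - 18 = 238
Total wasted = 238 * 40 = 9520

9520


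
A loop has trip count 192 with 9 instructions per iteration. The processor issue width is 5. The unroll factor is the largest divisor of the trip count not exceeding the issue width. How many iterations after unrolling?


Largest divisor of 192 <= 5 is 4
New iterations = 192 / 4 = 48

48


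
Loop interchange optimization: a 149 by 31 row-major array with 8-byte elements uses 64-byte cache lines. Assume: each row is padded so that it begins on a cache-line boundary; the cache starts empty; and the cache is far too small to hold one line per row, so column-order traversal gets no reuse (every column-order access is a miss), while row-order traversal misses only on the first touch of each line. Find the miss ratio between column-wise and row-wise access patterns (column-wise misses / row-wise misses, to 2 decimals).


Each row occupies 31 * 8 = 248 bytes and starts on a line boundary, so it spans ceil(248 / 64) = 4 cache lines.
Row-major traversal misses (one per line touched): 149 * ceil(31 * 8 / 64) = 596
Column-major traversal misses (no reuse, every access misses): 149 * 31 = 4619
Ratio = 4619 / 596 = 7.75

7.75


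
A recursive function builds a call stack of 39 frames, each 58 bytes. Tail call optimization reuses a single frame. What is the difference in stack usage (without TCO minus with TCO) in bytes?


Without TCO: 39 * 58 = 2262 bytes
With TCO: reuse 1 frame = 58 bytes
Savings = 2262 - 58 = 2204

2204


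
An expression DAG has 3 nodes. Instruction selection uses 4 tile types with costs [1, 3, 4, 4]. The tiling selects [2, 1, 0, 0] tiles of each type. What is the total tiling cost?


Total cost = sum(count_i * cost_i)
= 2*1 + 1*3 + 0*4 + 0*4
= 5

5


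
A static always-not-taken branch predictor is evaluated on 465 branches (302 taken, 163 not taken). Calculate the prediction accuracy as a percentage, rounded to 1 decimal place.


Predictor: always-not-taken
Correct predictions = 163
Accuracy = 163 / 465 * 100 = 35.1%

35.1


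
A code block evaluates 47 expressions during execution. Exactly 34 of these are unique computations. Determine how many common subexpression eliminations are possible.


CSE count = total expressions - unique expressions
= 47 - 34 = 13

13


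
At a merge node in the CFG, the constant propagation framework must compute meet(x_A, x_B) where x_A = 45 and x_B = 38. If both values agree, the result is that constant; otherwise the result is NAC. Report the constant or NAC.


Meet operation: if both paths give the same constant, result is that constant; if they differ, result is NAC (not-a-constant).
Path A: 45, Path B: 38 -> differ
Result: not-a-constant -> NAC

NAC


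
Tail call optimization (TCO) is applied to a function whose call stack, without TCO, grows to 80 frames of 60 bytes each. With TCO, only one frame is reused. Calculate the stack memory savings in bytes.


Without TCO: 80 * 60 = 4800 bytes
With TCO: reuse 1 frame = 60 bytes
Savings = 4800 - 60 = 4740

4740


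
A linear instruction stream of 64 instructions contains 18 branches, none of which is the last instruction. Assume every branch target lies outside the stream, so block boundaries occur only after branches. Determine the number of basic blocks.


With no in-sequence branch targets, the leaders are the first instruction plus the instruction after each branch.
Number of basic blocks = branches + 1
= 18 + 1 = 19

19


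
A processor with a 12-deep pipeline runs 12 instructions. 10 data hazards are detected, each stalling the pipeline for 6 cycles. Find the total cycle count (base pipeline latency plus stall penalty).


Base cycles = 12 + 12 - 1 = 23
Total stalls = 10 * 6 = 60
Total = 23 + 60 = 83

83


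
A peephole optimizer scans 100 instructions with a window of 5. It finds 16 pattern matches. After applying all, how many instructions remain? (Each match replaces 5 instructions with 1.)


Each match removes 4 instructions.
Total removed = 16 * 4 = 64
Remaining = 100 - 64 = 36

36


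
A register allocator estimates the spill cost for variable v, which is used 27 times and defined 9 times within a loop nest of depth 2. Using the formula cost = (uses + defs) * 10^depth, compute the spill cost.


uses + defs = 27 + 9 = 36
10^2 = 100
Spill cost = 36 * 100 = 3600

3600


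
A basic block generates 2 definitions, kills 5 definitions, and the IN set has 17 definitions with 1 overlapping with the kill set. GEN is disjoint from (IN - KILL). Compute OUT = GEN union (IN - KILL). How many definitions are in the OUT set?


IN - KILL: 17 - 1 = 16 surviving definitions
OUT = GEN + surviving = 2 + 16 = 18

18


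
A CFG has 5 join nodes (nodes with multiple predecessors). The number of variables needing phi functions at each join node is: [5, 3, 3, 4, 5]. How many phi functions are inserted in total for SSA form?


Total phi functions = sum of phi functions at each join node
= 5 + 3 + 3 + 4 + 5 = 20

20


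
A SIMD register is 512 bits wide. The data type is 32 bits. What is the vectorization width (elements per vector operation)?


Width = SIMD bits / data type bits
= 512 / 32 = 16

16


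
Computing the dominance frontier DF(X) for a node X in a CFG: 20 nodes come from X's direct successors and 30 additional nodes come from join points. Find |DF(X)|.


DF(X) = direct successor contributions + join point contributions
= 20 + 30 = 50

50


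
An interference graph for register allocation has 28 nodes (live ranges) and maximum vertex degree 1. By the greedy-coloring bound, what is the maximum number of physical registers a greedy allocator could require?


Greedy coloring never needs more than (max_degree + 1) colors: when coloring a vertex, at most max_degree neighbors are already colored.
Upper bound = 1 + 1 = 2

2


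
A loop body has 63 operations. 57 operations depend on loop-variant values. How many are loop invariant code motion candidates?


Invariant candidates = total - loop-dependent
= 63 - 57 = 6

6


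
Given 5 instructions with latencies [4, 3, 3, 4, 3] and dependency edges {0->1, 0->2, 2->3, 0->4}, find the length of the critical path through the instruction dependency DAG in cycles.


Compute longest path through dependency graph: dist(Ik) = max over predecessors of dist + latency(Ik).
dist(I0) = latency 4 = 4
dist(I1) = dist(I0) + 3 = 4 + 3 = 7
dist(I2) = dist(I0) + 3 = 4 + 3 = 7
dist(I3) = dist(I2) + 4 = 7 + 4 = 11
dist(I4) = dist(I0) + 3 = 4 + 3 = 7
Critical path = max dist = 11

11
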